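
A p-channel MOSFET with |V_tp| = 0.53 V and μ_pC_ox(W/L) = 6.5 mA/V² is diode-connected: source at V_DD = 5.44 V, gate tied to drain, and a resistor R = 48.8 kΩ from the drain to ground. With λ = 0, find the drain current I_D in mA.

With gate tied to drain, V_SG = V_SD ≥ V_SG − |V_tp|, so the device is in saturation.
KCL at the drain: ½ k_p (V_SG − |V_tp|)² = (V_DD − V_SG)/R.
Let x = V_SG − 0.53. Then 159 x² + x − 4.91 = 0, giving x = 0.173 V (positive root), so V_SG = 0.703 V.
I_D = (V_DD − V_SG)/R = (5.44 − 0.703) / 48.8 = 0.0971 mA.

I_D = 0.0971 mA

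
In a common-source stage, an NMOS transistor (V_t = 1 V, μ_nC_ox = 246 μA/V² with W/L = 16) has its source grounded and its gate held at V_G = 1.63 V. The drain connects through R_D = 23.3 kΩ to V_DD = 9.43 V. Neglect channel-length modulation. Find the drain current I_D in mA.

V_GS = V_G = 1.63 V, so V_ov = 1.63 − 1 = 0.63 V.
k_n = μ_nC_ox · (W/L) = 3.936 mA/V².
Assume saturation: I_D = ½ k_n V_ov² = 0.5 × 3.936 × 0.63² = 0.781 mA, giving V_DS = V_DD − I_D R_D = 9.43 − 0.781 × 23.3 = -8.77 V.
But -8.77 V < V_ov = 0.63 V, so the device is actually in triode.
In triode I_D = k_n[V_ov V_DS − ½ V_DS²] and I_D = (V_DD − V_DS)/R_D. Equating: 45.9 V_DS² − 58.78 V_DS + 9.43 = 0, giving V_DS = 0.188 V (the root below V_ov).
I_D = (9.43 − 0.188) / 23.3 = 0.397 mA.

I_D = 0.397 mA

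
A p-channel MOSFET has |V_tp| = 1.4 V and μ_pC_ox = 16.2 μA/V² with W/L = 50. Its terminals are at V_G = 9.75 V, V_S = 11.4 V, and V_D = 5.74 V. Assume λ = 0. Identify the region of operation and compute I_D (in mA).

Saturation; I_D = 0.0253 mA

V_SG = V_S − V_G = 11.4 − 9.75 = 1.65 V; V_SD = V_S − V_D = 11.4 − 5.74 = 5.66 V.
k_p = μ_pC_ox · (W/L) = 0.81 mA/V².
V_ov = V_SG − |V_tp| = 1.65 − 1.4 = 0.25 V.
Since V_SD = 5.66 V ≥ V_ov = 0.25 V, the device is in saturation.
I_D = ½ k_p V_ov² = 0.5 × 0.81 × 0.25² = 0.0253 mA.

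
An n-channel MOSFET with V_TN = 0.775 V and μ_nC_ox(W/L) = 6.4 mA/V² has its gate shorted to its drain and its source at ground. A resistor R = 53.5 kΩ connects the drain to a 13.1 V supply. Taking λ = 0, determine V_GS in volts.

V_GS = 1.04 V

With gate tied to drain, V_GS = V_DS ≥ V_GS − V_TN, so the device is in saturation.
KCL at the drain: ½ k_n (V_GS − V_TN)² = (V_DD − V_GS)/R.
Let x = V_GS − 0.775. Then 171 x² + x − 12.32 = 0, giving x = 0.265 V (positive root), so V_GS = 1.04 V.
I_D = (V_DD − V_GS)/R = (13.1 − 1.04) / 53.5 = 0.225 mA.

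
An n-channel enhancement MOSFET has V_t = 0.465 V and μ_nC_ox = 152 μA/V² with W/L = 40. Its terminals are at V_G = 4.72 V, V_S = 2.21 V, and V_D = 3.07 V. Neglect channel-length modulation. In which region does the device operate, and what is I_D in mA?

V_GS = V_G − V_S = 4.72 − 2.21 = 2.51 V; V_DS = V_D − V_S = 3.07 − 2.21 = 0.86 V.
k_n = μ_nC_ox · (W/L) = 6.08 mA/V².
V_ov = V_GS − V_t = 2.51 − 0.465 = 2.04 V.
Since V_DS = 0.86 V < V_ov = 2.04 V, the device is in the triode region.
I_D = k_n [V_ov · V_DS − ½ V_DS²] = 6.08 × [2.04 × 0.86 − 0.5 × 0.86²] = 8.44 mA.

Triode; I_D = 8.44 mA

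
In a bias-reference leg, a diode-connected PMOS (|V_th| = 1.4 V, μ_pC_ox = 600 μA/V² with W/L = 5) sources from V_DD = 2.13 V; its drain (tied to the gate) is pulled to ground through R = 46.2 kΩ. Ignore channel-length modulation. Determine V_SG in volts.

With gate tied to drain, V_SG = V_SD ≥ V_SG − |V_th|, so the device is in saturation.
k_p = μ_pC_ox · (W/L) = 3 mA/V².
KCL at the drain: ½ k_p (V_SG − |V_th|)² = (V_DD − V_SG)/R.
Let x = V_SG − 1.4. Then 69.3 x² + x − 0.73 = 0, giving x = 0.0957 V (positive root), so V_SG = 1.5 V.
I_D = (V_DD − V_SG)/R = (2.13 − 1.5) / 46.2 = 0.0137 mA.

V_SG = 1.50 V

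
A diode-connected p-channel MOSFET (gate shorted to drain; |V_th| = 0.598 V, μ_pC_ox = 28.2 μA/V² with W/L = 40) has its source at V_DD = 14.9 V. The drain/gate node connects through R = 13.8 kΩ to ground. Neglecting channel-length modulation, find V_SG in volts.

With gate tied to drain, V_SG = V_SD ≥ V_SG − |V_th|, so the device is in saturation.
k_p = μ_pC_ox · (W/L) = 1.128 mA/V².
KCL at the drain: ½ k_p (V_SG − |V_th|)² = (V_DD − V_SG)/R.
Let x = V_SG − 0.598. Then 7.78 x² + x − 14.3 = 0, giving x = 1.29 V (positive root), so V_SG = 1.89 V.
I_D = (V_DD − V_SG)/R = (14.9 − 1.89) / 13.8 = 0.943 mA.

V_SG = 1.89 V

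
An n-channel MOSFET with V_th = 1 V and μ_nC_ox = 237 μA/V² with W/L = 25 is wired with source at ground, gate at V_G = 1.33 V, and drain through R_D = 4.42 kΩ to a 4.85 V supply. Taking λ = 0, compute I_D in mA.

V_GS = V_G = 1.33 V, so V_ov = 1.33 − 1 = 0.33 V.
k_n = μ_nC_ox · (W/L) = 5.925 mA/V².
Assume saturation: I_D = ½ k_n V_ov² = 0.5 × 5.925 × 0.33² = 0.323 mA, giving V_DS = V_DD − I_D R_D = 4.85 − 0.323 × 4.42 = 3.42 V.
V_DS = 3.42 V ≥ V_ov = 0.33 V, confirming saturation.

I_D = 0.323 mA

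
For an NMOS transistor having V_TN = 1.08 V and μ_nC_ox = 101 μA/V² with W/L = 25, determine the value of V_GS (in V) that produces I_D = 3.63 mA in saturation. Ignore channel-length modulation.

V_GS = 2.78 V

k_n = μ_nC_ox · (W/L) = 2.525 mA/V².
In saturation I_D = ½ k_n (V_GS − V_TN)², so V_GS − V_TN = √(2 I_D / k_n) = √(2 × 3.63 / 2.525) = 1.7 V.
V_GS = 1.08 + 1.7 = 2.78 V.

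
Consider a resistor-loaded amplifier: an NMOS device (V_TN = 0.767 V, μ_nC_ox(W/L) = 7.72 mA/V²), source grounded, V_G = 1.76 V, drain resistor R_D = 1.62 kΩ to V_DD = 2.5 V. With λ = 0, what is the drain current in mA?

V_GS = V_G = 1.76 V, so V_ov = 1.76 − 0.767 = 0.993 V.
Assume saturation: I_D = ½ k_n V_ov² = 0.5 × 7.72 × 0.993² = 3.81 mA, giving V_DS = V_DD − I_D R_D = 2.5 − 3.81 × 1.62 = -3.67 V.
But -3.67 V < V_ov = 0.993 V, so the device is actually in triode.
In triode I_D = k_n[V_ov V_DS − ½ V_DS²] and I_D = (V_DD − V_DS)/R_D. Equating: 6.25 V_DS² − 13.42 V_DS + 2.5 = 0, giving V_DS = 0.206 V (the root below V_ov).
I_D = (2.5 − 0.206) / 1.62 = 1.42 mA.

I_D = 1.42 mA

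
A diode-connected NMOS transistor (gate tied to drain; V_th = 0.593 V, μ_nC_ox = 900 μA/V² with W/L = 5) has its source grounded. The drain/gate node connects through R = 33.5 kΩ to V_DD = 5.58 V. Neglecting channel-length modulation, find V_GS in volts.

With gate tied to drain, V_GS = V_DS ≥ V_GS − V_th, so the device is in saturation.
k_n = μ_nC_ox · (W/L) = 4.5 mA/V².
KCL at the drain: ½ k_n (V_GS − V_th)² = (V_DD − V_GS)/R.
Let x = V_GS − 0.593. Then 75.4 x² + x − 4.987 = 0, giving x = 0.251 V (positive root), so V_GS = 0.844 V.
I_D = (V_DD − V_GS)/R = (5.58 − 0.844) / 33.5 = 0.141 mA.

V_GS = 0.844 V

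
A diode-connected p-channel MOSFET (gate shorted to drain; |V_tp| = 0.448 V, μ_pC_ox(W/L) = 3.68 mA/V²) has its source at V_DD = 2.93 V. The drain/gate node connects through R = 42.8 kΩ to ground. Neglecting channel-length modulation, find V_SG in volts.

With gate tied to drain, V_SG = V_SD ≥ V_SG − |V_tp|, so the device is in saturation.
KCL at the drain: ½ k_p (V_SG − |V_tp|)² = (V_DD − V_SG)/R.
Let x = V_SG − 0.448. Then 78.8 x² + x − 2.482 = 0, giving x = 0.171 V (positive root), so V_SG = 0.619 V.
I_D = (V_DD − V_SG)/R = (2.93 − 0.619) / 42.8 = 0.054 mA.

V_SG = 0.619 V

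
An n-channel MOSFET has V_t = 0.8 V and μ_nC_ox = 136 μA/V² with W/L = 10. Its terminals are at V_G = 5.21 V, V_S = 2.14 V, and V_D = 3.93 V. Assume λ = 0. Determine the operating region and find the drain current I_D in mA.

V_GS = V_G − V_S = 5.21 − 2.14 = 3.07 V; V_DS = V_D − V_S = 3.93 − 2.14 = 1.79 V.
k_n = μ_nC_ox · (W/L) = 1.36 mA/V².
V_ov = V_GS − V_t = 3.07 − 0.8 = 2.27 V.
Since V_DS = 1.79 V < V_ov = 2.27 V, the device is in the triode region.
I_D = k_n [V_ov · V_DS − ½ V_DS²] = 1.36 × [2.27 × 1.79 − 0.5 × 1.79²] = 3.35 mA.

Triode; I_D = 3.35 mA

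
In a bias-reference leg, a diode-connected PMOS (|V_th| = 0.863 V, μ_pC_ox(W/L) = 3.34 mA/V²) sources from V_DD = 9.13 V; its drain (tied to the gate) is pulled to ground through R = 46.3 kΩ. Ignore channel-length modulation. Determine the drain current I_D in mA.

With gate tied to drain, V_SG = V_SD ≥ V_SG − |V_th|, so the device is in saturation.
KCL at the drain: ½ k_p (V_SG − |V_th|)² = (V_DD − V_SG)/R.
Let x = V_SG − 0.863. Then 77.3 x² + x − 8.267 = 0, giving x = 0.321 V (positive root), so V_SG = 1.18 V.
I_D = (V_DD − V_SG)/R = (9.13 − 1.18) / 46.3 = 0.172 mA.

I_D = 0.172 mA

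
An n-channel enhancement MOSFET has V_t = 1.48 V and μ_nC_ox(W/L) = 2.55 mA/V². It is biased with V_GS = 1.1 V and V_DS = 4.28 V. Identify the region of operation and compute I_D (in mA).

Cutoff; I_D = 0 mA

V_GS = 1.1 V < V_t = 1.48 V, so the transistor is in cutoff.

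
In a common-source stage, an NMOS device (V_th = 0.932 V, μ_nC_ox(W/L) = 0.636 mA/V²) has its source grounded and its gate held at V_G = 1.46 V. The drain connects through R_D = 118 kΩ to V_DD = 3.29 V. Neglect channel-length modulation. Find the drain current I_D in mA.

V_GS = V_G = 1.46 V, so V_ov = 1.46 − 0.932 = 0.528 V.
Assume saturation: I_D = ½ k_n V_ov² = 0.5 × 0.636 × 0.528² = 0.0887 mA, giving V_DS = V_DD − I_D R_D = 3.29 − 0.0887 × 118 = -7.17 V.
But -7.17 V < V_ov = 0.528 V, so the device is actually in triode.
In triode I_D = k_n[V_ov V_DS − ½ V_DS²] and I_D = (V_DD − V_DS)/R_D. Equating: 37.5 V_DS² − 40.63 V_DS + 3.29 = 0, giving V_DS = 0.0882 V (the root below V_ov).
I_D = (3.29 − 0.0882) / 118 = 0.0271 mA.

I_D = 0.0271 mA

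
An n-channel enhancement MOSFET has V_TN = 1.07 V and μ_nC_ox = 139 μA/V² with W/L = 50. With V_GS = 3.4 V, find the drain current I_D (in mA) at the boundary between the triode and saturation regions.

At the boundary V_DS = V_ov = V_GS − V_TN = 3.4 − 1.07 = 2.33 V.
k_n = μ_nC_ox · (W/L) = 6.95 mA/V².
I_D = ½ k_n V_ov² = 0.5 × 6.95 × 2.33² = 18.9 mA.

I_D = 18.9 mA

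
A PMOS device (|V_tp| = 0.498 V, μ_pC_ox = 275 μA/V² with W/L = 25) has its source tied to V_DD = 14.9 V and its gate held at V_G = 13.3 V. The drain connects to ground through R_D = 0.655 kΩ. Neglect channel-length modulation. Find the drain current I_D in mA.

I_D = 4.17 mA

V_SG = V_DD − V_G = 14.9 − 13.3 = 1.6 V, so V_ov = 1.6 − 0.498 = 1.1 V.
k_p = μ_pC_ox · (W/L) = 6.875 mA/V².
Assume saturation: I_D = ½ k_p V_ov² = 0.5 × 6.875 × 1.1² = 4.17 mA, giving V_SD = V_DD − I_D R_D = 14.9 − 4.17 × 0.655 = 12.2 V.
V_SD = 12.2 V ≥ V_ov = 1.1 V, confirming saturation.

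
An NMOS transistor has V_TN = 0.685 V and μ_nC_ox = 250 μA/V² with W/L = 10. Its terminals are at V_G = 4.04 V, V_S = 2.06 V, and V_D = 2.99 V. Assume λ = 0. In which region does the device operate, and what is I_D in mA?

V_GS = V_G − V_S = 4.04 − 2.06 = 1.98 V; V_DS = V_D − V_S = 2.99 − 2.06 = 0.93 V.
k_n = μ_nC_ox · (W/L) = 2.5 mA/V².
V_ov = V_GS − V_TN = 1.98 − 0.685 = 1.29 V.
Since V_DS = 0.93 V < V_ov = 1.29 V, the device is in the triode region.
I_D = k_n [V_ov · V_DS − ½ V_DS²] = 2.5 × [1.29 × 0.93 − 0.5 × 0.93²] = 1.93 mA.

Triode; I_D = 1.93 mA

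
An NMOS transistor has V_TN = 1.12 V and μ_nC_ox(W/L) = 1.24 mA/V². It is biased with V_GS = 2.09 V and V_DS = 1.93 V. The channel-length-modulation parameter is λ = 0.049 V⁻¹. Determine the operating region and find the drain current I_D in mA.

V_ov = V_GS − V_TN = 2.09 − 1.12 = 0.97 V.
Since V_DS = 1.93 V ≥ V_ov = 0.97 V, the device is in saturation.
I_D = ½ k_n V_ov² (1 + λ V_DS) = 0.5 × 1.24 × 0.97² × (1 + 0.049 × 1.93) = 0.639 mA.

Saturation; I_D = 0.639 mA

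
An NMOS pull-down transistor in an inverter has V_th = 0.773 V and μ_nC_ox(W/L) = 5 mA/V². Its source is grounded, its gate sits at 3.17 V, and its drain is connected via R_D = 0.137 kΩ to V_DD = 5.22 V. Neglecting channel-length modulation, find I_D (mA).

I_D = 14.4 mA

V_GS = V_G = 3.17 V, so V_ov = 3.17 − 0.773 = 2.4 V.
Assume saturation: I_D = ½ k_n V_ov² = 0.5 × 5 × 2.4² = 14.4 mA, giving V_DS = V_DD − I_D R_D = 5.22 − 14.4 × 0.137 = 3.25 V.
V_DS = 3.25 V ≥ V_ov = 2.4 V, confirming saturation.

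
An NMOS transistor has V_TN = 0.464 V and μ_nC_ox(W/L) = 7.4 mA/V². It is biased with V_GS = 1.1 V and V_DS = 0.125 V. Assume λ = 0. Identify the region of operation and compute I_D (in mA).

V_ov = V_GS − V_TN = 1.1 − 0.464 = 0.636 V.
Since V_DS = 0.125 V < V_ov = 0.636 V, the device is in the triode region.
I_D = k_n [V_ov · V_DS − ½ V_DS²] = 7.4 × [0.636 × 0.125 − 0.5 × 0.125²] = 0.53 mA.

Triode; I_D = 0.530 mA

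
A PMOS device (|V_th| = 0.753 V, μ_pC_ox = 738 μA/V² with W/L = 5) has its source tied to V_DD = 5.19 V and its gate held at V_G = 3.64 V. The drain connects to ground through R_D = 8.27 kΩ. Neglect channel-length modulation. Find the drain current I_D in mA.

V_SG = V_DD − V_G = 5.19 − 3.64 = 1.55 V, so V_ov = 1.55 − 0.753 = 0.797 V.
k_p = μ_pC_ox · (W/L) = 3.69 mA/V².
Assume saturation: I_D = ½ k_p V_ov² = 0.5 × 3.69 × 0.797² = 1.17 mA, giving V_SD = V_DD − I_D R_D = 5.19 − 1.17 × 8.27 = -4.5 V.
But -4.5 V < V_ov = 0.797 V, so the device is actually in triode.
In triode I_D = k_p[V_ov V_SD − ½ V_SD²] and I_D = (V_DD − V_SD)/R_D. Equating: 15.3 V_SD² − 25.32 V_SD + 5.19 = 0, giving V_SD = 0.24 V (the root below V_ov).
I_D = (5.19 − 0.24) / 8.27 = 0.599 mA.

I_D = 0.599 mA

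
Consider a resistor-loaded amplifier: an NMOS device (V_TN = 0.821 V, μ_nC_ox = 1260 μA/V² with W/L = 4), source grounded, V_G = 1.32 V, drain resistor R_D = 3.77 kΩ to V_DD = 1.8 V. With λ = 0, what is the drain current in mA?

I_D = 0.421 mA

V_GS = V_G = 1.32 V, so V_ov = 1.32 − 0.821 = 0.499 V.
k_n = μ_nC_ox · (W/L) = 5.04 mA/V².
Assume saturation: I_D = ½ k_n V_ov² = 0.5 × 5.04 × 0.499² = 0.627 mA, giving V_DS = V_DD − I_D R_D = 1.8 − 0.627 × 3.77 = -0.566 V.
But -0.566 V < V_ov = 0.499 V, so the device is actually in triode.
In triode I_D = k_n[V_ov V_DS − ½ V_DS²] and I_D = (V_DD − V_DS)/R_D. Equating: 9.5 V_DS² − 10.48 V_DS + 1.8 = 0, giving V_DS = 0.213 V (the root below V_ov).
I_D = (1.8 − 0.213) / 3.77 = 0.421 mA.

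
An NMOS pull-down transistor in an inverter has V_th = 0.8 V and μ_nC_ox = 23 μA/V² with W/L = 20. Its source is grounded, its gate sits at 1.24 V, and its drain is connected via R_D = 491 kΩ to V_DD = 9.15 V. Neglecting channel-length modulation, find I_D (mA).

V_GS = V_G = 1.24 V, so V_ov = 1.24 − 0.8 = 0.44 V.
k_n = μ_nC_ox · (W/L) = 0.46 mA/V².
Assume saturation: I_D = ½ k_n V_ov² = 0.5 × 0.46 × 0.44² = 0.0445 mA, giving V_DS = V_DD − I_D R_D = 9.15 − 0.0445 × 491 = -12.7 V.
But -12.7 V < V_ov = 0.44 V, so the device is actually in triode.
In triode I_D = k_n[V_ov V_DS − ½ V_DS²] and I_D = (V_DD − V_DS)/R_D. Equating: 113 V_DS² − 100.4 V_DS + 9.15 = 0, giving V_DS = 0.103 V (the root below V_ov).
I_D = (9.15 − 0.103) / 491 = 0.0184 mA.

I_D = 0.0184 mA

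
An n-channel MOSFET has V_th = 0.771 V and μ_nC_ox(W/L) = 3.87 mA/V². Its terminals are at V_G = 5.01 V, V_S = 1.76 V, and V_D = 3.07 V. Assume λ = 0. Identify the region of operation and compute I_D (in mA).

Triode; I_D = 9.25 mA

V_GS = V_G − V_S = 5.01 − 1.76 = 3.25 V; V_DS = V_D − V_S = 3.07 − 1.76 = 1.31 V.
V_ov = V_GS − V_th = 3.25 − 0.771 = 2.48 V.
Since V_DS = 1.31 V < V_ov = 2.48 V, the device is in the triode region.
I_D = k_n [V_ov · V_DS − ½ V_DS²] = 3.87 × [2.48 × 1.31 − 0.5 × 1.31²] = 9.25 mA.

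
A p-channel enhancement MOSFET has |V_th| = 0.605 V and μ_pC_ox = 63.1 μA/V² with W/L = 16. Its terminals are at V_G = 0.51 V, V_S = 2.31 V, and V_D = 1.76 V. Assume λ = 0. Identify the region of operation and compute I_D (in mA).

V_SG = V_S − V_G = 2.31 − 0.51 = 1.8 V; V_SD = V_S − V_D = 2.31 − 1.76 = 0.55 V.
k_p = μ_pC_ox · (W/L) = 1.01 mA/V².
V_ov = V_SG − |V_th| = 1.8 − 0.605 = 1.2 V.
Since V_SD = 0.55 V < V_ov = 1.2 V, the device is in the triode region.
I_D = k_p [V_ov · V_SD − ½ V_SD²] = 1.01 × [1.2 × 0.55 − 0.5 × 0.55²] = 0.511 mA.

Triode; I_D = 0.511 mA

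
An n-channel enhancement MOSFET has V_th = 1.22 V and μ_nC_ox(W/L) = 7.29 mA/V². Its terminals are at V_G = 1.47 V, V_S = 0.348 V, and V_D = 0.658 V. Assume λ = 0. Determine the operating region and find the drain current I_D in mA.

Cutoff; I_D = 0 mA

V_GS = V_G − V_S = 1.47 − 0.348 = 1.12 V; V_DS = V_D − V_S = 0.658 − 0.348 = 0.31 V.
V_GS = 1.12 V < V_th = 1.22 V, so the transistor is in cutoff.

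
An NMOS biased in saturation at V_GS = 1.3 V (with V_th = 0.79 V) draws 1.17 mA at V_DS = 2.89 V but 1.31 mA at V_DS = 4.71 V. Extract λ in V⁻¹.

With V_GS fixed, I_D ∝ (1 + λ V_DS) in saturation, so I_D2/I_D1 = (1 + λ V_DS2)/(1 + λ V_DS1).
1.31/1.17 = 1.12 = (1 + 4.71 λ)/(1 + 2.89 λ).
Solving: λ (I_D1 V_DS2 − I_D2 V_DS1) = I_D2 − I_D1, so λ = (1.31 − 1.17) / (1.17 × 4.71 − 1.31 × 2.89) = 0.14 / 1.72 = 0.0812 V⁻¹.

λ = 0.0812 V⁻¹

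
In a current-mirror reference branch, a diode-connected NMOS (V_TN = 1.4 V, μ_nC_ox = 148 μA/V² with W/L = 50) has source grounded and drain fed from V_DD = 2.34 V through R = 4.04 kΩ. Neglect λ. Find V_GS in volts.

With gate tied to drain, V_GS = V_DS ≥ V_GS − V_TN, so the device is in saturation.
k_n = μ_nC_ox · (W/L) = 7.4 mA/V².
KCL at the drain: ½ k_n (V_GS − V_TN)² = (V_DD − V_GS)/R.
Let x = V_GS − 1.4. Then 14.9 x² + x − 0.94 = 0, giving x = 0.22 V (positive root), so V_GS = 1.62 V.
I_D = (V_DD − V_GS)/R = (2.34 − 1.62) / 4.04 = 0.178 mA.

V_GS = 1.62 V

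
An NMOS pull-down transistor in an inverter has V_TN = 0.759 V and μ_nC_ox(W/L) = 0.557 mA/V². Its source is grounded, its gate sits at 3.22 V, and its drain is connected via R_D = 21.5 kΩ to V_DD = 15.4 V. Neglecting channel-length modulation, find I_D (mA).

I_D = 0.690 mA

V_GS = V_G = 3.22 V, so V_ov = 3.22 − 0.759 = 2.46 V.
Assume saturation: I_D = ½ k_n V_ov² = 0.5 × 0.557 × 2.46² = 1.69 mA, giving V_DS = V_DD − I_D R_D = 15.4 − 1.69 × 21.5 = -20.9 V.
But -20.9 V < V_ov = 2.46 V, so the device is actually in triode.
In triode I_D = k_n[V_ov V_DS − ½ V_DS²] and I_D = (V_DD − V_DS)/R_D. Equating: 5.99 V_DS² − 30.47 V_DS + 15.4 = 0, giving V_DS = 0.569 V (the root below V_ov).
I_D = (15.4 − 0.569) / 21.5 = 0.69 mA.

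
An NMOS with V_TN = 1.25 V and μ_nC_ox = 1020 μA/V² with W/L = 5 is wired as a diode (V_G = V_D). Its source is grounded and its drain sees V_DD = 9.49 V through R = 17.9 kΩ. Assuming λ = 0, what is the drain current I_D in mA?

With gate tied to drain, V_GS = V_DS ≥ V_GS − V_TN, so the device is in saturation.
k_n = μ_nC_ox · (W/L) = 5.1 mA/V².
KCL at the drain: ½ k_n (V_GS − V_TN)² = (V_DD − V_GS)/R.
Let x = V_GS − 1.25. Then 45.6 x² + x − 8.24 = 0, giving x = 0.414 V (positive root), so V_GS = 1.66 V.
I_D = (V_DD − V_GS)/R = (9.49 − 1.66) / 17.9 = 0.437 mA.

I_D = 0.437 mA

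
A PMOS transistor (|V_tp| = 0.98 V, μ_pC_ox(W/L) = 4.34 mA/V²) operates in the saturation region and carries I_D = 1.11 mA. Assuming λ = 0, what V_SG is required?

V_SG = 1.70 V

In saturation I_D = ½ k_p (V_SG − |V_tp|)², so V_SG − |V_tp| = √(2 I_D / k_p) = √(2 × 1.11 / 4.34) = 0.715 V.
V_SG = 0.98 + 0.715 = 1.7 V.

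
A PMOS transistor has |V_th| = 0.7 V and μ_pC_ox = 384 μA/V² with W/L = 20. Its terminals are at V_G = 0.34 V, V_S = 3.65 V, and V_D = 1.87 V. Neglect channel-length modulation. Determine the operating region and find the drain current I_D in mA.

V_SG = V_S − V_G = 3.65 − 0.34 = 3.31 V; V_SD = V_S − V_D = 3.65 − 1.87 = 1.78 V.
k_p = μ_pC_ox · (W/L) = 7.68 mA/V².
V_ov = V_SG − |V_th| = 3.31 − 0.7 = 2.61 V.
Since V_SD = 1.78 V < V_ov = 2.61 V, the device is in the triode region.
I_D = k_p [V_ov · V_SD − ½ V_SD²] = 7.68 × [2.61 × 1.78 − 0.5 × 1.78²] = 23.5 mA.

Triode; I_D = 23.5 mA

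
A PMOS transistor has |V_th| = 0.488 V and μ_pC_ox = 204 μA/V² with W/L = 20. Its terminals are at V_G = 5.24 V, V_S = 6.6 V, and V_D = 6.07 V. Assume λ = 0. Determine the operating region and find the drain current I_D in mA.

Triode; I_D = 1.31 mA

V_SG = V_S − V_G = 6.6 − 5.24 = 1.36 V; V_SD = V_S − V_D = 6.6 − 6.07 = 0.53 V.
k_p = μ_pC_ox · (W/L) = 4.08 mA/V².
V_ov = V_SG − |V_th| = 1.36 − 0.488 = 0.872 V.
Since V_SD = 0.53 V < V_ov = 0.872 V, the device is in the triode region.
I_D = k_p [V_ov · V_SD − ½ V_SD²] = 4.08 × [0.872 × 0.53 − 0.5 × 0.53²] = 1.31 mA.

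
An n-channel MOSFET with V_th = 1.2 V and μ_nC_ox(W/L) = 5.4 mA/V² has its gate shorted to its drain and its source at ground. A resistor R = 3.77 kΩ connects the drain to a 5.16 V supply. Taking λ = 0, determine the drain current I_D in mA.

I_D = 0.897 mA

With gate tied to drain, V_GS = V_DS ≥ V_GS − V_th, so the device is in saturation.
KCL at the drain: ½ k_n (V_GS − V_th)² = (V_DD − V_GS)/R.
Let x = V_GS − 1.2. Then 10.2 x² + x − 3.96 = 0, giving x = 0.577 V (positive root), so V_GS = 1.78 V.
I_D = (V_DD − V_GS)/R = (5.16 − 1.78) / 3.77 = 0.897 mA.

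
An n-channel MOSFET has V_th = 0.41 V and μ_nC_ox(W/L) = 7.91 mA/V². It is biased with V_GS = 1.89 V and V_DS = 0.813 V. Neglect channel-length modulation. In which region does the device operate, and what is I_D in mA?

Triode; I_D = 6.90 mA

V_ov = V_GS − V_th = 1.89 − 0.41 = 1.48 V.
Since V_DS = 0.813 V < V_ov = 1.48 V, the device is in the triode region.
I_D = k_n [V_ov · V_DS − ½ V_DS²] = 7.91 × [1.48 × 0.813 − 0.5 × 0.813²] = 6.9 mA.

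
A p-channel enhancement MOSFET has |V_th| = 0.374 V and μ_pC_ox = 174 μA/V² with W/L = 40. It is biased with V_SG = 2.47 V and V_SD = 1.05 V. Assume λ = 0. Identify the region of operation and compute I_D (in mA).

Triode; I_D = 11.5 mA

k_p = μ_pC_ox · (W/L) = 6.96 mA/V².
V_ov = V_SG − |V_th| = 2.47 − 0.374 = 2.1 V.
Since V_SD = 1.05 V < V_ov = 2.1 V, the device is in the triode region.
I_D = k_p [V_ov · V_SD − ½ V_SD²] = 6.96 × [2.1 × 1.05 − 0.5 × 1.05²] = 11.5 mA.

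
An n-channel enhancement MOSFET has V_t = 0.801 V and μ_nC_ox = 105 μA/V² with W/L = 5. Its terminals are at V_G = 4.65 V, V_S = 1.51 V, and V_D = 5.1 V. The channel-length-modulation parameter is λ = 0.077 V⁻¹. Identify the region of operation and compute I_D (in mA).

Saturation; I_D = 1.83 mA

V_GS = V_G − V_S = 4.65 − 1.51 = 3.14 V; V_DS = V_D − V_S = 5.1 − 1.51 = 3.59 V.
k_n = μ_nC_ox · (W/L) = 0.525 mA/V².
V_ov = V_GS − V_t = 3.14 − 0.801 = 2.34 V.
Since V_DS = 3.59 V ≥ V_ov = 2.34 V, the device is in saturation.
I_D = ½ k_n V_ov² (1 + λ V_DS) = 0.5 × 0.525 × 2.34² × (1 + 0.077 × 3.59) = 1.83 mA.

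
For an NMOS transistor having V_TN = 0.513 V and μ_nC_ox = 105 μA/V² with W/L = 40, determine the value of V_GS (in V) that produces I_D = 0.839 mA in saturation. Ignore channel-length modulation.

V_GS = 1.15 V

k_n = μ_nC_ox · (W/L) = 4.2 mA/V².
In saturation I_D = ½ k_n (V_GS − V_TN)², so V_GS − V_TN = √(2 I_D / k_n) = √(2 × 0.839 / 4.2) = 0.632 V.
V_GS = 0.513 + 0.632 = 1.15 V.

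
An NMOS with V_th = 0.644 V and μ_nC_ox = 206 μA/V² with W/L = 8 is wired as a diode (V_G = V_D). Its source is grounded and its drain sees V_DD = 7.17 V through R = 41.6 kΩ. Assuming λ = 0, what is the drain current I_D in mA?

With gate tied to drain, V_GS = V_DS ≥ V_GS − V_th, so the device is in saturation.
k_n = μ_nC_ox · (W/L) = 1.648 mA/V².
KCL at the drain: ½ k_n (V_GS − V_th)² = (V_DD − V_GS)/R.
Let x = V_GS − 0.644. Then 34.3 x² + x − 6.526 = 0, giving x = 0.422 V (positive root), so V_GS = 1.07 V.
I_D = (V_DD − V_GS)/R = (7.17 − 1.07) / 41.6 = 0.147 mA.

I_D = 0.147 mA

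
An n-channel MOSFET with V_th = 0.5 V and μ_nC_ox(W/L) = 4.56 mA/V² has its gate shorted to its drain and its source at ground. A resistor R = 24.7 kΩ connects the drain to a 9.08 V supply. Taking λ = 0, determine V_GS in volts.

V_GS = 0.882 V

With gate tied to drain, V_GS = V_DS ≥ V_GS − V_th, so the device is in saturation.
KCL at the drain: ½ k_n (V_GS − V_th)² = (V_DD − V_GS)/R.
Let x = V_GS − 0.5. Then 56.3 x² + x − 8.58 = 0, giving x = 0.382 V (positive root), so V_GS = 0.882 V.
I_D = (V_DD − V_GS)/R = (9.08 − 0.882) / 24.7 = 0.332 mA.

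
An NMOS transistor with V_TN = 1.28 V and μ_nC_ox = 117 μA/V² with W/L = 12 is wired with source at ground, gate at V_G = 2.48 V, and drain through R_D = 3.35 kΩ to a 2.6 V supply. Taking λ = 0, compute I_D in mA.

I_D = 0.636 mA

V_GS = V_G = 2.48 V, so V_ov = 2.48 − 1.28 = 1.2 V.
k_n = μ_nC_ox · (W/L) = 1.404 mA/V².
Assume saturation: I_D = ½ k_n V_ov² = 0.5 × 1.404 × 1.2² = 1.01 mA, giving V_DS = V_DD − I_D R_D = 2.6 − 1.01 × 3.35 = -0.786 V.
But -0.786 V < V_ov = 1.2 V, so the device is actually in triode.
In triode I_D = k_n[V_ov V_DS − ½ V_DS²] and I_D = (V_DD − V_DS)/R_D. Equating: 2.35 V_DS² − 6.644 V_DS + 2.6 = 0, giving V_DS = 0.469 V (the root below V_ov).
I_D = (2.6 − 0.469) / 3.35 = 0.636 mA.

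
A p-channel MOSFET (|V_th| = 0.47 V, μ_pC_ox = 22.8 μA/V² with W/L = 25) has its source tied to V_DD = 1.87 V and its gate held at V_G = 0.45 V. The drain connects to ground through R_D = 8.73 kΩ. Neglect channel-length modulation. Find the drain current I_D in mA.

I_D = 0.169 mA

V_SG = V_DD − V_G = 1.87 − 0.45 = 1.42 V, so V_ov = 1.42 − 0.47 = 0.95 V.
k_p = μ_pC_ox · (W/L) = 0.57 mA/V².
Assume saturation: I_D = ½ k_p V_ov² = 0.5 × 0.57 × 0.95² = 0.257 mA, giving V_SD = V_DD − I_D R_D = 1.87 − 0.257 × 8.73 = -0.375 V.
But -0.375 V < V_ov = 0.95 V, so the device is actually in triode.
In triode I_D = k_p[V_ov V_SD − ½ V_SD²] and I_D = (V_DD − V_SD)/R_D. Equating: 2.49 V_SD² − 5.727 V_SD + 1.87 = 0, giving V_SD = 0.394 V (the root below V_ov).
I_D = (1.87 − 0.394) / 8.73 = 0.169 mA.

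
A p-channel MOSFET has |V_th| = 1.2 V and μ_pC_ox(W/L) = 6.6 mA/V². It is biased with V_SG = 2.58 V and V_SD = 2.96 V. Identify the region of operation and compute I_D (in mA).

Saturation; I_D = 6.28 mA

V_ov = V_SG − |V_th| = 2.58 − 1.2 = 1.38 V.
Since V_SD = 2.96 V ≥ V_ov = 1.38 V, the device is in saturation.
I_D = ½ k_p V_ov² = 0.5 × 6.6 × 1.38² = 6.28 mA.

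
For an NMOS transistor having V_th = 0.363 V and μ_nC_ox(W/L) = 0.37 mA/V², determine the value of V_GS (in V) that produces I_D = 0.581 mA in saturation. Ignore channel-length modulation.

In saturation I_D = ½ k_n (V_GS − V_th)², so V_GS − V_th = √(2 I_D / k_n) = √(2 × 0.581 / 0.37) = 1.77 V.
V_GS = 0.363 + 1.77 = 2.14 V.

V_GS = 2.14 V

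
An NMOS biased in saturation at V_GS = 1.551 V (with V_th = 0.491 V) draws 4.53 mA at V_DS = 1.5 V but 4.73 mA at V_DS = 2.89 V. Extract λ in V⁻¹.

With V_GS fixed, I_D ∝ (1 + λ V_DS) in saturation, so I_D2/I_D1 = (1 + λ V_DS2)/(1 + λ V_DS1).
4.73/4.53 = 1.044 = (1 + 2.89 λ)/(1 + 1.5 λ).
Solving: λ (I_D1 V_DS2 − I_D2 V_DS1) = I_D2 − I_D1, so λ = (4.73 − 4.53) / (4.53 × 2.89 − 4.73 × 1.5) = 0.2 / 6 = 0.0334 V⁻¹.

λ = 0.0334 V⁻¹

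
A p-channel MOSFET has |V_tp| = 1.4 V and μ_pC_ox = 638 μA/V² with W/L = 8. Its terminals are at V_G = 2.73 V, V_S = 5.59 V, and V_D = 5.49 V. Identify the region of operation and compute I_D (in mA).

Triode; I_D = 0.720 mA

V_SG = V_S − V_G = 5.59 − 2.73 = 2.86 V; V_SD = V_S − V_D = 5.59 − 5.49 = 0.1 V.
k_p = μ_pC_ox · (W/L) = 5.104 mA/V².
V_ov = V_SG − |V_tp| = 2.86 − 1.4 = 1.46 V.
Since V_SD = 0.1 V < V_ov = 1.46 V, the device is in the triode region.
I_D = k_p [V_ov · V_SD − ½ V_SD²] = 5.104 × [1.46 × 0.1 − 0.5 × 0.1²] = 0.72 mA.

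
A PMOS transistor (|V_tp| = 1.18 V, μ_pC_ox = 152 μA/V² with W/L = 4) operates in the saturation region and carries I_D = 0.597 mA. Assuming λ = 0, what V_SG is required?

V_SG = 2.58 V

k_p = μ_pC_ox · (W/L) = 0.608 mA/V².
In saturation I_D = ½ k_p (V_SG − |V_tp|)², so V_SG − |V_tp| = √(2 I_D / k_p) = √(2 × 0.597 / 0.608) = 1.4 V.
V_SG = 1.18 + 1.4 = 2.58 V.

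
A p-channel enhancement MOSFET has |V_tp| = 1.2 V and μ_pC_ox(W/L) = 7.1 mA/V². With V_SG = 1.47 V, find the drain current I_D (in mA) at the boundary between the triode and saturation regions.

I_D = 0.259 mA

At the boundary V_SD = V_ov = V_SG − |V_tp| = 1.47 − 1.2 = 0.27 V.
I_D = ½ k_p V_ov² = 0.5 × 7.1 × 0.27² = 0.259 mA.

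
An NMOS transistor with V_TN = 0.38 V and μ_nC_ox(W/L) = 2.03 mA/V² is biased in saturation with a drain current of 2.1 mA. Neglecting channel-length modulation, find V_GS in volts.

V_GS = 1.82 V

In saturation I_D = ½ k_n (V_GS − V_TN)², so V_GS − V_TN = √(2 I_D / k_n) = √(2 × 2.1 / 2.03) = 1.44 V.
V_GS = 0.38 + 1.44 = 1.82 V.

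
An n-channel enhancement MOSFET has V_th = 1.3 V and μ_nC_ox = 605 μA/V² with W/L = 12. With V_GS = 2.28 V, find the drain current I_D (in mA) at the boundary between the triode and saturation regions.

I_D = 3.49 mA

At the boundary V_DS = V_ov = V_GS − V_th = 2.28 − 1.3 = 0.98 V.
k_n = μ_nC_ox · (W/L) = 7.26 mA/V².
I_D = ½ k_n V_ov² = 0.5 × 7.26 × 0.98² = 3.49 mA.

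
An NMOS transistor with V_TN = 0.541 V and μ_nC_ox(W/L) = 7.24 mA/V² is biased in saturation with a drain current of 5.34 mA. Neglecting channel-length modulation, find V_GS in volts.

V_GS = 1.76 V

In saturation I_D = ½ k_n (V_GS − V_TN)², so V_GS − V_TN = √(2 I_D / k_n) = √(2 × 5.34 / 7.24) = 1.21 V.
V_GS = 0.541 + 1.21 = 1.76 V.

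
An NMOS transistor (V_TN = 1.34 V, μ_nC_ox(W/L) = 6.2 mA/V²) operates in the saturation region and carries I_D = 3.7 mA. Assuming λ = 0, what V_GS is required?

In saturation I_D = ½ k_n (V_GS − V_TN)², so V_GS − V_TN = √(2 I_D / k_n) = √(2 × 3.7 / 6.2) = 1.09 V.
V_GS = 1.34 + 1.09 = 2.43 V.

V_GS = 2.43 V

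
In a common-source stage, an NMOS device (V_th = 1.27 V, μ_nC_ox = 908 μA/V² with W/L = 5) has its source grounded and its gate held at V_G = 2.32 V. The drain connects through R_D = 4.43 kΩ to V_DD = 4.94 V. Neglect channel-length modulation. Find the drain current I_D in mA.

V_GS = V_G = 2.32 V, so V_ov = 2.32 − 1.27 = 1.05 V.
k_n = μ_nC_ox · (W/L) = 4.54 mA/V².
Assume saturation: I_D = ½ k_n V_ov² = 0.5 × 4.54 × 1.05² = 2.5 mA, giving V_DS = V_DD − I_D R_D = 4.94 − 2.5 × 4.43 = -6.15 V.
But -6.15 V < V_ov = 1.05 V, so the device is actually in triode.
In triode I_D = k_n[V_ov V_DS − ½ V_DS²] and I_D = (V_DD − V_DS)/R_D. Equating: 10.1 V_DS² − 22.12 V_DS + 4.94 = 0, giving V_DS = 0.252 V (the root below V_ov).
I_D = (4.94 − 0.252) / 4.43 = 1.06 mA.

I_D = 1.06 mA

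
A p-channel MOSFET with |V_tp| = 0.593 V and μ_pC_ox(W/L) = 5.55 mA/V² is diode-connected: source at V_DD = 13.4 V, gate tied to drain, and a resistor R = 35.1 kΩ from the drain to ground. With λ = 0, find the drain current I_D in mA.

With gate tied to drain, V_SG = V_SD ≥ V_SG − |V_tp|, so the device is in saturation.
KCL at the drain: ½ k_p (V_SG − |V_tp|)² = (V_DD − V_SG)/R.
Let x = V_SG − 0.593. Then 97.4 x² + x − 12.81 = 0, giving x = 0.358 V (positive root), so V_SG = 0.951 V.
I_D = (V_DD − V_SG)/R = (13.4 − 0.951) / 35.1 = 0.355 mA.

I_D = 0.355 mA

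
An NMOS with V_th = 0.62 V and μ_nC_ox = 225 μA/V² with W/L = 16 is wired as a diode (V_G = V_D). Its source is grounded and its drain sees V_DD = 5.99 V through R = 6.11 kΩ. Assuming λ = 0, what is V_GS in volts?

V_GS = 1.27 V

With gate tied to drain, V_GS = V_DS ≥ V_GS − V_th, so the device is in saturation.
k_n = μ_nC_ox · (W/L) = 3.6 mA/V².
KCL at the drain: ½ k_n (V_GS − V_th)² = (V_DD − V_GS)/R.
Let x = V_GS − 0.62. Then 11 x² + x − 5.37 = 0, giving x = 0.655 V (positive root), so V_GS = 1.27 V.
I_D = (V_DD − V_GS)/R = (5.99 − 1.27) / 6.11 = 0.772 mA.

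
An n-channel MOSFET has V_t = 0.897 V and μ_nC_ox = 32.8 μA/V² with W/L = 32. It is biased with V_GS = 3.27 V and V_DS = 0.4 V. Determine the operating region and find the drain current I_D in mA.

k_n = μ_nC_ox · (W/L) = 1.05 mA/V².
V_ov = V_GS − V_t = 3.27 − 0.897 = 2.37 V.
Since V_DS = 0.4 V < V_ov = 2.37 V, the device is in the triode region.
I_D = k_n [V_ov · V_DS − ½ V_DS²] = 1.05 × [2.37 × 0.4 − 0.5 × 0.4²] = 0.912 mA.

Triode; I_D = 0.912 mA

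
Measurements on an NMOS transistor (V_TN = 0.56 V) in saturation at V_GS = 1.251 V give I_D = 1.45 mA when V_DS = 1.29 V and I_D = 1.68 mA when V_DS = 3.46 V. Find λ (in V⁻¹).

λ = 0.0807 V⁻¹

With V_GS fixed, I_D ∝ (1 + λ V_DS) in saturation, so I_D2/I_D1 = (1 + λ V_DS2)/(1 + λ V_DS1).
1.68/1.45 = 1.159 = (1 + 3.46 λ)/(1 + 1.29 λ).
Solving: λ (I_D1 V_DS2 − I_D2 V_DS1) = I_D2 − I_D1, so λ = (1.68 − 1.45) / (1.45 × 3.46 − 1.68 × 1.29) = 0.23 / 2.85 = 0.0807 V⁻¹.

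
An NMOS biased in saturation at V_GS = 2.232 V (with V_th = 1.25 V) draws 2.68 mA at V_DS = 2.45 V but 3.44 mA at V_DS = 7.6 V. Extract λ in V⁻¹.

λ = 0.0637 V⁻¹

With V_GS fixed, I_D ∝ (1 + λ V_DS) in saturation, so I_D2/I_D1 = (1 + λ V_DS2)/(1 + λ V_DS1).
3.44/2.68 = 1.284 = (1 + 7.6 λ)/(1 + 2.45 λ).
Solving: λ (I_D1 V_DS2 − I_D2 V_DS1) = I_D2 − I_D1, so λ = (3.44 − 2.68) / (2.68 × 7.6 − 3.44 × 2.45) = 0.76 / 11.9 = 0.0637 V⁻¹.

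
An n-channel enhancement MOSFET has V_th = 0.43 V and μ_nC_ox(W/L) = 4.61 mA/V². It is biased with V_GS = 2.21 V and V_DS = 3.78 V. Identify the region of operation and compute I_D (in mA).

V_ov = V_GS − V_th = 2.21 − 0.43 = 1.78 V.
Since V_DS = 3.78 V ≥ V_ov = 1.78 V, the device is in saturation.
I_D = ½ k_n V_ov² = 0.5 × 4.61 × 1.78² = 7.3 mA.

Saturation; I_D = 7.30 mA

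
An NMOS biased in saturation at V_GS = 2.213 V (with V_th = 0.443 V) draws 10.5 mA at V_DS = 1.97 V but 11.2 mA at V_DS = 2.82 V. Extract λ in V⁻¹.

λ = 0.0928 V⁻¹

With V_GS fixed, I_D ∝ (1 + λ V_DS) in saturation, so I_D2/I_D1 = (1 + λ V_DS2)/(1 + λ V_DS1).
11.2/10.5 = 1.067 = (1 + 2.82 λ)/(1 + 1.97 λ).
Solving: λ (I_D1 V_DS2 − I_D2 V_DS1) = I_D2 − I_D1, so λ = (11.2 − 10.5) / (10.5 × 2.82 − 11.2 × 1.97) = 0.7 / 7.55 = 0.0928 V⁻¹.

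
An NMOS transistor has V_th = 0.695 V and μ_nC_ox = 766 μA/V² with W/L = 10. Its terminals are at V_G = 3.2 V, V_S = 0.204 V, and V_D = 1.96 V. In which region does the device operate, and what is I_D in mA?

Triode; I_D = 19.1 mA

V_GS = V_G − V_S = 3.2 − 0.204 = 3 V; V_DS = V_D − V_S = 1.96 − 0.204 = 1.76 V.
k_n = μ_nC_ox · (W/L) = 7.66 mA/V².
V_ov = V_GS − V_th = 3 − 0.695 = 2.3 V.
Since V_DS = 1.76 V < V_ov = 2.3 V, the device is in the triode region.
I_D = k_n [V_ov · V_DS − ½ V_DS²] = 7.66 × [2.3 × 1.76 − 0.5 × 1.76²] = 19.1 mA.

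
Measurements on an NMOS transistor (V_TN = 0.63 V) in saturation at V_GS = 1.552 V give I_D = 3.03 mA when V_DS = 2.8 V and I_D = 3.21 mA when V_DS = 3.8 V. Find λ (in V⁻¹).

λ = 0.0713 V⁻¹

With V_GS fixed, I_D ∝ (1 + λ V_DS) in saturation, so I_D2/I_D1 = (1 + λ V_DS2)/(1 + λ V_DS1).
3.21/3.03 = 1.059 = (1 + 3.8 λ)/(1 + 2.8 λ).
Solving: λ (I_D1 V_DS2 − I_D2 V_DS1) = I_D2 − I_D1, so λ = (3.21 − 3.03) / (3.03 × 3.8 − 3.21 × 2.8) = 0.18 / 2.53 = 0.0713 V⁻¹.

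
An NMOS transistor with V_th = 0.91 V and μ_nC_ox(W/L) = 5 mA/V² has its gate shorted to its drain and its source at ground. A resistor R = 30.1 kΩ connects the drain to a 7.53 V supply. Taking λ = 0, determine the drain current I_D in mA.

I_D = 0.210 mA

With gate tied to drain, V_GS = V_DS ≥ V_GS − V_th, so the device is in saturation.
KCL at the drain: ½ k_n (V_GS − V_th)² = (V_DD − V_GS)/R.
Let x = V_GS − 0.91. Then 75.2 x² + x − 6.62 = 0, giving x = 0.29 V (positive root), so V_GS = 1.2 V.
I_D = (V_DD − V_GS)/R = (7.53 − 1.2) / 30.1 = 0.21 mA.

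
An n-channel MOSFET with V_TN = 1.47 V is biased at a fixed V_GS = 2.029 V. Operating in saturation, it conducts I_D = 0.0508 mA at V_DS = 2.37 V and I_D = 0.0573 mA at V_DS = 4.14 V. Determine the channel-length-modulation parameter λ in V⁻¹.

With V_GS fixed, I_D ∝ (1 + λ V_DS) in saturation, so I_D2/I_D1 = (1 + λ V_DS2)/(1 + λ V_DS1).
0.0573/0.0508 = 1.128 = (1 + 4.14 λ)/(1 + 2.37 λ).
Solving: λ (I_D1 V_DS2 − I_D2 V_DS1) = I_D2 − I_D1, so λ = (0.0573 − 0.0508) / (0.0508 × 4.14 − 0.0573 × 2.37) = 0.0065 / 0.0745 = 0.0872 V⁻¹.

λ = 0.0872 V⁻¹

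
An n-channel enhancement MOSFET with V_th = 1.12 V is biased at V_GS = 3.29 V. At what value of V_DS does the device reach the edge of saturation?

The boundary between triode and saturation is V_DS = V_GS − V_th = V_ov.
V_ov = 3.29 − 1.12 = 2.17 V.

V_DS,sat = 2.17 V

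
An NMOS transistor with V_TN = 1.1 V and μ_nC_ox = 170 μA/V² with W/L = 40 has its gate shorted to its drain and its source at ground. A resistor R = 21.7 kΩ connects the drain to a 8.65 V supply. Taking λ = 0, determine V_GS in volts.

With gate tied to drain, V_GS = V_DS ≥ V_GS − V_TN, so the device is in saturation.
k_n = μ_nC_ox · (W/L) = 6.8 mA/V².
KCL at the drain: ½ k_n (V_GS − V_TN)² = (V_DD − V_GS)/R.
Let x = V_GS − 1.1. Then 73.8 x² + x − 7.55 = 0, giving x = 0.313 V (positive root), so V_GS = 1.41 V.
I_D = (V_DD − V_GS)/R = (8.65 − 1.41) / 21.7 = 0.333 mA.

V_GS = 1.41 V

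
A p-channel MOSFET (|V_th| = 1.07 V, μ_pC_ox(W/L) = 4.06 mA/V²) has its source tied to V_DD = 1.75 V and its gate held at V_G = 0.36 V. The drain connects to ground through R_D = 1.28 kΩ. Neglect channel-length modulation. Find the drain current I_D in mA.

I_D = 0.208 mA

V_SG = V_DD − V_G = 1.75 − 0.36 = 1.39 V, so V_ov = 1.39 − 1.07 = 0.32 V.
Assume saturation: I_D = ½ k_p V_ov² = 0.5 × 4.06 × 0.32² = 0.208 mA, giving V_SD = V_DD − I_D R_D = 1.75 − 0.208 × 1.28 = 1.48 V.
V_SD = 1.48 V ≥ V_ov = 0.32 V, confirming saturation.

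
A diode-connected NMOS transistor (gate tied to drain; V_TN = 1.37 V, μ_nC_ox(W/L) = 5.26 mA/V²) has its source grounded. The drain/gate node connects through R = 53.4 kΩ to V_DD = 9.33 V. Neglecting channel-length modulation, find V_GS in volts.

With gate tied to drain, V_GS = V_DS ≥ V_GS − V_TN, so the device is in saturation.
KCL at the drain: ½ k_n (V_GS − V_TN)² = (V_DD − V_GS)/R.
Let x = V_GS − 1.37. Then 140 x² + x − 7.96 = 0, giving x = 0.235 V (positive root), so V_GS = 1.6 V.
I_D = (V_DD − V_GS)/R = (9.33 − 1.6) / 53.4 = 0.145 mA.

V_GS = 1.60 V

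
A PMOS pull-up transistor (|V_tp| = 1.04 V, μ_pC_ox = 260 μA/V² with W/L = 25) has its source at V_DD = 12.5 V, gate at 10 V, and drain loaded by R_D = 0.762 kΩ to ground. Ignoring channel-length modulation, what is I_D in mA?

I_D = 6.93 mA

V_SG = V_DD − V_G = 12.5 − 10 = 2.5 V, so V_ov = 2.5 − 1.04 = 1.46 V.
k_p = μ_pC_ox · (W/L) = 6.5 mA/V².
Assume saturation: I_D = ½ k_p V_ov² = 0.5 × 6.5 × 1.46² = 6.93 mA, giving V_SD = V_DD − I_D R_D = 12.5 − 6.93 × 0.762 = 7.22 V.
V_SD = 7.22 V ≥ V_ov = 1.46 V, confirming saturation.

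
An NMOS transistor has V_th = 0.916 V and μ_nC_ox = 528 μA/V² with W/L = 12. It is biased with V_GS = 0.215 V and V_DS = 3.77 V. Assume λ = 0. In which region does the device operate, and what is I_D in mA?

Cutoff; I_D = 0 mA

V_GS = 0.215 V < V_th = 0.916 V, so the transistor is in cutoff.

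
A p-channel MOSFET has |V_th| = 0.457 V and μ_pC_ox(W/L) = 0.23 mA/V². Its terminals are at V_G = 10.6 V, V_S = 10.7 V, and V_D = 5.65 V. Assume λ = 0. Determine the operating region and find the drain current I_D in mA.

Cutoff; I_D = 0 mA

V_SG = V_S − V_G = 10.7 − 10.6 = 0.1 V; V_SD = V_S − V_D = 10.7 − 5.65 = 5.05 V.
V_SG = 0.1 V < |V_th| = 0.457 V, so the transistor is in cutoff.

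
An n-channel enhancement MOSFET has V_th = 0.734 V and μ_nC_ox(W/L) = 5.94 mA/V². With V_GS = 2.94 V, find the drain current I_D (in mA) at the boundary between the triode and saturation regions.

I_D = 14.5 mA

At the boundary V_DS = V_ov = V_GS − V_th = 2.94 − 0.734 = 2.21 V.
I_D = ½ k_n V_ov² = 0.5 × 5.94 × 2.21² = 14.5 mA.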